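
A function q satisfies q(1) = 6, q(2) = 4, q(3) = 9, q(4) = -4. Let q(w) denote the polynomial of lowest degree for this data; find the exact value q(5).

L_0(5) = (3)·(2)·(1)/[(-1)·(-2)·(-3)] = -1
L_1(5) = (4)·(2)·(1)/[(1)·(-1)·(-2)] = 4
L_2(5) = (4)·(3)·(1)/[(2)·(1)·(-1)] = -6
L_3(5) = (4)·(3)·(2)/[(3)·(2)·(1)] = 4
Sum: 6·(-1) + 4·(4) + 9·(-6) + (-4)·(4) = -60

-60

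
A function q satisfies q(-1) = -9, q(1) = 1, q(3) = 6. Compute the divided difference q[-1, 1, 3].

-5/8

q[-1,1] = (1 - (-9)) / (1 - (-1)) = 5
q[1,3] = (6 - 1) / (3 - 1) = 5/2
q[-1,1,3] = (5/2 - 5) / (3 - (-1)) = -5/8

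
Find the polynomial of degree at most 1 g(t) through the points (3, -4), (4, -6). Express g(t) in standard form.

g(t) = -2t + 2

Build the Lagrange basis polynomials:
L_0(t) = (t - 4) / [-1] = -t + 4
L_1(t) = (t - 3) / [1] = t - 3
g(t) = (-4)·L_0 + (-6)·L_1
  (-4)·L_0(t) = 4t - 16
  (-6)·L_1(t) = -6t + 18
Adding term by term: -2t + 2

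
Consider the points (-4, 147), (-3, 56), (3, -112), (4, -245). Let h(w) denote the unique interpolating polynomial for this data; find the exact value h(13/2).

L_0(13/2) = (19/2)·(7/2)·(5/2)/[(-1)·(-7)·(-8)] = -95/64
L_1(13/2) = (21/2)·(7/2)·(5/2)/[(1)·(-6)·(-7)] = 35/16
L_2(13/2) = (21/2)·(19/2)·(5/2)/[(7)·(6)·(-1)] = -95/16
L_3(13/2) = (21/2)·(19/2)·(7/2)/[(8)·(7)·(1)] = 399/64
Sum: 147·(-95/64) + 56·(35/16) + (-112)·(-95/16) + (-245)·(399/64) = -7665/8

-7665/8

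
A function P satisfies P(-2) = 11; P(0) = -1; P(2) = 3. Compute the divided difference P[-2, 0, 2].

P[-2,0] = (-1 - 11) / (0 - (-2)) = -6
P[0,2] = (3 - (-1)) / (2 - 0) = 2
P[-2,0,2] = (2 - (-6)) / (2 - (-2)) = 2

2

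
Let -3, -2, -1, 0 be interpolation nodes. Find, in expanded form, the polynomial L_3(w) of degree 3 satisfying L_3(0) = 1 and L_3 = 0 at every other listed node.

L_3(w) = (w + 3)(w + 2)(w + 1) / [(3)·(2)·(1)]
       = (w^3 + 6w^2 + 11w + 6) / (6)

L_3(w) = (1/6)w^3 + w^2 + (11/6)w + 1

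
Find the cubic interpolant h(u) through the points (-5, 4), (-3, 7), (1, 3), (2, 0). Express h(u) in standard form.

h(u) = (1/420)u^3 - (2/5)u^2 - (109/60)u + 73/14

L_0(u) = (u + 3)(u - 1)(u - 2) / [-84] = -(1/84)u^3 + (1/12)u - 1/14
L_1(u) = (u + 5)(u - 1)(u - 2) / [40] = (1/40)u^3 + (1/20)u^2 - (13/40)u + 1/4
L_2(u) = (u + 5)(u + 3)(u - 2) / [-24] = -(1/24)u^3 - (1/4)u^2 + (1/24)u + 5/4
L_3(u) = (u + 5)(u + 3)(u - 1) / [35] = (1/35)u^3 + (1/5)u^2 + (1/5)u - 3/7
h(u) = 4·L_0 + 7·L_1 + 3·L_2 + 0·L_3
  4·L_0(u) = -(1/21)u^3 + (1/3)u - 2/7
  7·L_1(u) = (7/40)u^3 + (7/20)u^2 - (91/40)u + 7/4
  3·L_2(u) = -(1/8)u^3 - (3/4)u^2 + (1/8)u + 15/4
  0·L_3(u) = 0
Adding term by term: (1/420)u^3 - (2/5)u^2 - (109/60)u + 73/14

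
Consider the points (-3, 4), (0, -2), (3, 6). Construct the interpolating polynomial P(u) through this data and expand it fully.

P(u) = (7/9)u^2 + (1/3)u - 2

L_0(u) = u(u - 3) / [18] = (1/18)u^2 - (1/6)u
L_1(u) = (u + 3)(u - 3) / [-9] = -(1/9)u^2 + 1
L_2(u) = (u + 3)u / [18] = (1/18)u^2 + (1/6)u
P(u) = 4·L_0 + (-2)·L_1 + 6·L_2
  4·L_0(u) = (2/9)u^2 - (2/3)u
  (-2)·L_1(u) = (2/9)u^2 - 2
  6·L_2(u) = (1/3)u^2 + u
Adding term by term: (7/9)u^2 + (1/3)u - 2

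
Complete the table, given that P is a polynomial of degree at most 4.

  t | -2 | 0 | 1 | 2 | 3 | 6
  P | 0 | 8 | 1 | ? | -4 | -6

-173/45

The 5 known values determine P uniquely (degree ≤ 4).
Evaluate each Lagrange basis at t = 2:
L_0(2) = (2)·(1)·(-1)·(-4)/[(-2)·(-3)·(-5)·(-8)] = 1/30
L_1(2) = (4)·(1)·(-1)·(-4)/[(2)·(-1)·(-3)·(-6)] = -4/9
L_2(2) = (4)·(2)·(-1)·(-4)/[(3)·(1)·(-2)·(-5)] = 16/15
L_3(2) = (4)·(2)·(1)·(-4)/[(5)·(3)·(2)·(-3)] = 16/45
L_4(2) = (4)·(2)·(1)·(-1)/[(8)·(6)·(5)·(3)] = -1/90
Sum: 0 + 8·(-4/9) + 1·(16/15) + (-4)·(16/45) + (-6)·(-1/90) = -173/45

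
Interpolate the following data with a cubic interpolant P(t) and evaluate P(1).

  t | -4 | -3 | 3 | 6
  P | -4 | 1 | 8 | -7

2003/189

Using Newton's divided-difference form:
P[-4,-3] = (1 - (-4)) / (-3 - (-4)) = 5
P[-3,3] = (8 - 1) / (3 - (-3)) = 7/6
P[3,6] = (-7 - 8) / (6 - 3) = -5
P[-4,-3,3] = (7/6 - 5) / (3 - (-4)) = -23/42
P[-3,3,6] = (-5 - 7/6) / (6 - (-3)) = -37/54
P[-4,-3,3,6] = (-37/54 - (-23/42)) / (6 - (-4)) = -13/945
P(1) = -4 + 5·(5) + (-23/42)·(5)·(4) + (-13/945)·(5)·(4)·(-2) = 2003/189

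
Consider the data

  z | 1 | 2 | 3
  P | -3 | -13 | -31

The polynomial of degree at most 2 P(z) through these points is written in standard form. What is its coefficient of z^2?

-4

L_0(z) = (z - 2)(z - 3) / [2] = (1/2)z^2 - (5/2)z + 3
L_1(z) = (z - 1)(z - 3) / [-1] = -z^2 + 4z - 3
L_2(z) = (z - 1)(z - 2) / [2] = (1/2)z^2 - (3/2)z + 1
P(z) = (-3)·L_0 + (-13)·L_1 + (-31)·L_2
Only the coefficient of z^2 is needed; take it from each L_i and combine:
(-3)·(1/2) + (-13)·(-1) + (-31)·(1/2) = -4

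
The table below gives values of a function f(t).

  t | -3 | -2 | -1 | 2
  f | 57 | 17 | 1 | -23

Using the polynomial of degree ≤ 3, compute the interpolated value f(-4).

L_0(-4) = (-2)·(-3)·(-6)/[(-1)·(-2)·(-5)] = 18/5
L_1(-4) = (-1)·(-3)·(-6)/[(1)·(-1)·(-4)] = -9/2
L_2(-4) = (-1)·(-2)·(-6)/[(2)·(1)·(-3)] = 2
L_3(-4) = (-1)·(-2)·(-3)/[(5)·(4)·(3)] = -1/10
Sum: 57·(18/5) + 17·(-9/2) + 1·(2) + (-23)·(-1/10) = 133

133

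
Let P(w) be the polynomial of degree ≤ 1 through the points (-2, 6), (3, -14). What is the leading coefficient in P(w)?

The leading coefficient equals the top divided difference P[-2,3].
P[-2,3] = (-14 - 6) / (3 - (-2)) = -4

-4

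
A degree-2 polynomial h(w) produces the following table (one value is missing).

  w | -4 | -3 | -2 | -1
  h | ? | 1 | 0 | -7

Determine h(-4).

The 3 known values determine h uniquely (degree ≤ 2).
L_0(-4) = (-2)·(-3)/[(-1)·(-2)] = 3
L_1(-4) = (-1)·(-3)/[(1)·(-1)] = -3
L_2(-4) = (-1)·(-2)/[(2)·(1)] = 1
Sum: 1·(3) + 0 + (-7)·(1) = -4

-4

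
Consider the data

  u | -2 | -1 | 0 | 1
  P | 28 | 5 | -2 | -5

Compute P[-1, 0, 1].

P[-1,0] = (-2 - 5) / (0 - (-1)) = -7
P[0,1] = (-5 - (-2)) / (1 - 0) = -3
P[-1,0,1] = (-3 - (-7)) / (1 - (-1)) = 2

2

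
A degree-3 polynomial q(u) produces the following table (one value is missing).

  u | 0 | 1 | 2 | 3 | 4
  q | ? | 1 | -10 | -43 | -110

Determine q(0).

2

The 4 known values determine q uniquely (degree ≤ 3).
L_0(0) = (-2)·(-3)·(-4)/[(-1)·(-2)·(-3)] = 4
L_1(0) = (-1)·(-3)·(-4)/[(1)·(-1)·(-2)] = -6
L_2(0) = (-1)·(-2)·(-4)/[(2)·(1)·(-1)] = 4
L_3(0) = (-1)·(-2)·(-3)/[(3)·(2)·(1)] = -1
Sum: 1·(4) + (-10)·(-6) + (-43)·(4) + (-110)·(-1) = 2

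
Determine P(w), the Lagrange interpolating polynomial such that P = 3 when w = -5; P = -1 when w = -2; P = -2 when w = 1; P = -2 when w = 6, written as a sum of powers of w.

Build the Lagrange basis polynomials:
L_0(w) = (w + 2)(w - 1)(w - 6) / [-198] = -(1/198)w^3 + (5/198)w^2 + (4/99)w - 2/33
L_1(w) = (w + 5)(w - 1)(w - 6) / [72] = (1/72)w^3 - (1/36)w^2 - (29/72)w + 5/12
L_2(w) = (w + 5)(w + 2)(w - 6) / [-90] = -(1/90)w^3 - (1/90)w^2 + (16/45)w + 2/3
L_3(w) = (w + 5)(w + 2)(w - 1) / [440] = (1/440)w^3 + (3/220)w^2 + (3/440)w - 1/44
P(w) = 3·L_0 + (-1)·L_1 + (-2)·L_2 + (-2)·L_3
  3·L_0(w) = -(1/66)w^3 + (5/66)w^2 + (4/33)w - 2/11
  (-1)·L_1(w) = -(1/72)w^3 + (1/36)w^2 + (29/72)w - 5/12
  (-2)·L_2(w) = (1/45)w^3 + (1/45)w^2 - (32/45)w - 4/3
  (-2)·L_3(w) = -(1/220)w^3 - (3/110)w^2 - (3/220)w + 1/22
Adding term by term: -(1/88)w^3 + (13/132)w^2 - (53/264)w - 83/44

P(w) = -(1/88)w^3 + (13/132)w^2 - (53/264)w - 83/44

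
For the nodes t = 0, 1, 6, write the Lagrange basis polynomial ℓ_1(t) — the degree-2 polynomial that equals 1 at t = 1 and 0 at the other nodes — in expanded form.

ℓ_1(t) = t(t - 6) / [(1)·(-5)]
       = (t^2 - 6t) / (-5)

ℓ_1(t) = -(1/5)t^2 + (6/5)t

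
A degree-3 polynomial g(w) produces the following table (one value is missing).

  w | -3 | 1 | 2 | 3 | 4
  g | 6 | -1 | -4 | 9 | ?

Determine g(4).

The 4 known values determine g uniquely (degree ≤ 3).
L_0(4) = (3)·(2)·(1)/[(-4)·(-5)·(-6)] = -1/20
L_1(4) = (7)·(2)·(1)/[(4)·(-1)·(-2)] = 7/4
L_2(4) = (7)·(3)·(1)/[(5)·(1)·(-1)] = -21/5
L_3(4) = (7)·(3)·(2)/[(6)·(2)·(1)] = 7/2
Sum: 6·(-1/20) + (-1)·(7/4) + (-4)·(-21/5) + 9·(7/2) = 185/4

185/4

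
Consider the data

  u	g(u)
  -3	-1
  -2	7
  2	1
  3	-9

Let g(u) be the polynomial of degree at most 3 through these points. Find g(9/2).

-473/16

Evaluate each Lagrange basis at u = 9/2:
L_0(9/2) = (13/2)·(5/2)·(3/2)/[(-1)·(-5)·(-6)] = -13/16
L_1(9/2) = (15/2)·(5/2)·(3/2)/[(1)·(-4)·(-5)] = 45/32
L_2(9/2) = (15/2)·(13/2)·(3/2)/[(5)·(4)·(-1)] = -117/32
L_3(9/2) = (15/2)·(13/2)·(5/2)/[(6)·(5)·(1)] = 65/16
Sum: (-1)·(-13/16) + 7·(45/32) + 1·(-117/32) + (-9)·(65/16) = -473/16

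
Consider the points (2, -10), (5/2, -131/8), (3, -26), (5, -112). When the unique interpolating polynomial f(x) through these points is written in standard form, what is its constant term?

-2

L_0(x) = (x - 5/2)(x - 3)(x - 5) / [-3/2] = -(2/3)x^3 + 7x^2 - (70/3)x + 25
L_1(x) = (x - 2)(x - 3)(x - 5) / [5/8] = (8/5)x^3 - 16x^2 + (248/5)x - 48
L_2(x) = (x - 2)(x - 5/2)(x - 5) / [-1] = -x^3 + (19/2)x^2 - (55/2)x + 25
L_3(x) = (x - 2)(x - 5/2)(x - 3) / [15] = (1/15)x^3 - (1/2)x^2 + (37/30)x - 1
f(x) = (-10)·L_0 + (-131/8)·L_1 + (-26)·L_2 + (-112)·L_3
Only the constant term is needed; take it from each L_i and combine:
(-10)·(25) + (-131/8)·(-48) + (-26)·(25) + (-112)·(-1) = -2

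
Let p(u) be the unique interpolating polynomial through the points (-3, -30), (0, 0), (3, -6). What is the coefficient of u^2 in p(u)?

-2

The leading coefficient equals the top divided difference p[-3,0,3].
p[-3,0] = (0 - (-30)) / (0 - (-3)) = 10
p[0,3] = (-6 - 0) / (3 - 0) = -2
p[-3,0,3] = (-2 - 10) / (3 - (-3)) = -2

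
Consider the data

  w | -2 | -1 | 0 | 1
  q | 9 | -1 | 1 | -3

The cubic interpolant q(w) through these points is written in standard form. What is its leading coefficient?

The leading coefficient equals the top divided difference q[-2,-1,0,1].
q[-2,-1] = (-1 - 9) / (-1 - (-2)) = -10
q[-1,0] = (1 - (-1)) / (0 - (-1)) = 2
q[0,1] = (-3 - 1) / (1 - 0) = -4
q[-2,-1,0] = (2 - (-10)) / (0 - (-2)) = 6
q[-1,0,1] = (-4 - 2) / (1 - (-1)) = -3
q[-2,-1,0,1] = (-3 - 6) / (1 - (-2)) = -3

-3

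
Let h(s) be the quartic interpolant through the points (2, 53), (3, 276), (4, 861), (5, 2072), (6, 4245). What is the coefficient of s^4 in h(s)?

Build the Lagrange basis polynomials:
L_0(s) = (s - 3)(s - 4)(s - 5)(s - 6) / [24] = (1/24)s^4 - (3/4)s^3 + (119/24)s^2 - (57/4)s + 15
L_1(s) = (s - 2)(s - 4)(s - 5)(s - 6) / [-6] = -(1/6)s^4 + (17/6)s^3 - (52/3)s^2 + (134/3)s - 40
L_2(s) = (s - 2)(s - 3)(s - 5)(s - 6) / [4] = (1/4)s^4 - 4s^3 + (91/4)s^2 - 54s + 45
L_3(s) = (s - 2)(s - 3)(s - 4)(s - 6) / [-6] = -(1/6)s^4 + (5/2)s^3 - (40/3)s^2 + 30s - 24
L_4(s) = (s - 2)(s - 3)(s - 4)(s - 5) / [24] = (1/24)s^4 - (7/12)s^3 + (71/24)s^2 - (77/12)s + 5
h(s) = 53·L_0 + 276·L_1 + 861·L_2 + 2072·L_3 + 4245·L_4
Only the coefficient of s^4 is needed; take it from each L_i and combine:
53·(1/24) + 276·(-1/6) + 861·(1/4) + 2072·(-1/6) + 4245·(1/24) = 3

3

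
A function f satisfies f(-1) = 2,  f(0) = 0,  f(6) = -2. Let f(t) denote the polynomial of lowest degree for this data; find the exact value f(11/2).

Evaluate each Lagrange basis at t = 11/2:
L_0(11/2) = (11/2)·(-1/2)/[(-1)·(-7)] = -11/28
L_1(11/2) = (13/2)·(-1/2)/[(1)·(-6)] = 13/24
L_2(11/2) = (13/2)·(11/2)/[(7)·(6)] = 143/168
Sum: 2·(-11/28) + 0 + (-2)·(143/168) = -209/84

-209/84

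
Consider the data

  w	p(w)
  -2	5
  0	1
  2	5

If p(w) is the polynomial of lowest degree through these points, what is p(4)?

L_0(4) = (4)·(2)/[(-2)·(-4)] = 1
L_1(4) = (6)·(2)/[(2)·(-2)] = -3
L_2(4) = (6)·(4)/[(4)·(2)] = 3
Sum: 5·(1) + 1·(-3) + 5·(3) = 17

17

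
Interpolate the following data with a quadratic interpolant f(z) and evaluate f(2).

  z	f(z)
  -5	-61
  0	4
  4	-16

2

Evaluate each Lagrange basis at z = 2:
L_0(2) = (2)·(-2)/[(-5)·(-9)] = -4/45
L_1(2) = (7)·(-2)/[(5)·(-4)] = 7/10
L_2(2) = (7)·(2)/[(9)·(4)] = 7/18
Sum: (-61)·(-4/45) + 4·(7/10) + (-16)·(7/18) = 2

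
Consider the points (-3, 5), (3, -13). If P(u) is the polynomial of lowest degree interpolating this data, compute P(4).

Evaluate each Lagrange basis at u = 4:
L_0(4) = (1)/[(-6)] = -1/6
L_1(4) = (7)/[(6)] = 7/6
Sum: 5·(-1/6) + (-13)·(7/6) = -16

-16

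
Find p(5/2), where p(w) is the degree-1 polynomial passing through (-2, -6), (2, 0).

L_0(5/2) = (1/2)/[(-4)] = -1/8
L_1(5/2) = (9/2)/[(4)] = 9/8
Sum: (-6)·(-1/8) + 0 = 3/4

3/4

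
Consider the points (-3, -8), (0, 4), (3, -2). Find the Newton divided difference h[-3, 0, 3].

h[-3,0] = (4 - (-8)) / (0 - (-3)) = 4
h[0,3] = (-2 - 4) / (3 - 0) = -2
h[-3,0,3] = (-2 - 4) / (3 - (-3)) = -1

-1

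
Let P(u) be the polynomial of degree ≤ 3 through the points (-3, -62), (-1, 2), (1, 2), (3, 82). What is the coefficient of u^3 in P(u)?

3

The leading coefficient equals the top divided difference P[-3,-1,1,3].
P[-3,-1] = (2 - (-62)) / (-1 - (-3)) = 32
P[-1,1] = (2 - 2) / (1 - (-1)) = 0
P[1,3] = (82 - 2) / (3 - 1) = 40
P[-3,-1,1] = (0 - 32) / (1 - (-3)) = -8
P[-1,1,3] = (40 - 0) / (3 - (-1)) = 10
P[-3,-1,1,3] = (10 - (-8)) / (3 - (-3)) = 3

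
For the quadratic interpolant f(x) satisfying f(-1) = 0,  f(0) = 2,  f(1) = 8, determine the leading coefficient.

The leading coefficient equals the top divided difference f[-1,0,1].
f[-1,0] = (2 - 0) / (0 - (-1)) = 2
f[0,1] = (8 - 2) / (1 - 0) = 6
f[-1,0,1] = (6 - 2) / (1 - (-1)) = 2

2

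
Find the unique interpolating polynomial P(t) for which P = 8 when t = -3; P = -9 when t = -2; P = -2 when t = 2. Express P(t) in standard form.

P(t) = (15/4)t^2 + (7/4)t - 41/2

L_0(t) = (t + 2)(t - 2) / [5] = (1/5)t^2 - 4/5
L_1(t) = (t + 3)(t - 2) / [-4] = -(1/4)t^2 - (1/4)t + 3/2
L_2(t) = (t + 3)(t + 2) / [20] = (1/20)t^2 + (1/4)t + 3/10
P(t) = 8·L_0 + (-9)·L_1 + (-2)·L_2
  8·L_0(t) = (8/5)t^2 - 32/5
  (-9)·L_1(t) = (9/4)t^2 + (9/4)t - 27/2
  (-2)·L_2(t) = -(1/10)t^2 - (1/2)t - 3/5
Adding term by term: (15/4)t^2 + (7/4)t - 41/2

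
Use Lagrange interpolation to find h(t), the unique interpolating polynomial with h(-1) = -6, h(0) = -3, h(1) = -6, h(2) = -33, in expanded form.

L_0(t) = t(t - 1)(t - 2) / [-6] = -(1/6)t^3 + (1/2)t^2 - (1/3)t
L_1(t) = (t + 1)(t - 1)(t - 2) / [2] = (1/2)t^3 - t^2 - (1/2)t + 1
L_2(t) = (t + 1)t(t - 2) / [-2] = -(1/2)t^3 + (1/2)t^2 + t
L_3(t) = (t + 1)t(t - 1) / [6] = (1/6)t^3 - (1/6)t
h(t) = (-6)·L_0 + (-3)·L_1 + (-6)·L_2 + (-33)·L_3
  (-6)·L_0(t) = t^3 - 3t^2 + 2t
  (-3)·L_1(t) = -(3/2)t^3 + 3t^2 + (3/2)t - 3
  (-6)·L_2(t) = 3t^3 - 3t^2 - 6t
  (-33)·L_3(t) = -(11/2)t^3 + (11/2)t
Adding term by term: -3t^3 - 3t^2 + 3t - 3

h(t) = -3t^3 - 3t^2 + 3t - 3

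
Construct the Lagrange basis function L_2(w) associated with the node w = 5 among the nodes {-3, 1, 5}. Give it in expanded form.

L_2(w) = (1/32)w^2 + (1/16)w - 3/32

L_2(w) = (w + 3)(w - 1) / [(8)·(4)]
       = (w^2 + 2w - 3) / (32)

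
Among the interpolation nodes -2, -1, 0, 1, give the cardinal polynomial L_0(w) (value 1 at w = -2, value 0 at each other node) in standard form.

L_0(w) = -(1/6)w^3 + (1/6)w

L_0(w) = (w + 1)w(w - 1) / [(-1)·(-2)·(-3)]
       = (w^3 - w) / (-6)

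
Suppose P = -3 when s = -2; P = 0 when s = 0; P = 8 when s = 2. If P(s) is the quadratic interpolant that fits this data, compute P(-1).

-17/8

Using Newton's divided-difference form:
P[-2,0] = (0 - (-3)) / (0 - (-2)) = 3/2
P[0,2] = (8 - 0) / (2 - 0) = 4
P[-2,0,2] = (4 - 3/2) / (2 - (-2)) = 5/8
P(-1) = -3 + (3/2)·(1) + (5/8)·(1)·(-1) = -17/8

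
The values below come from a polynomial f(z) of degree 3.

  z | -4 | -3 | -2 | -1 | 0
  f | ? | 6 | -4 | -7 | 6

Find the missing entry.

14

The 4 known values determine f uniquely (degree ≤ 3).
L_0(-4) = (-2)·(-3)·(-4)/[(-1)·(-2)·(-3)] = 4
L_1(-4) = (-1)·(-3)·(-4)/[(1)·(-1)·(-2)] = -6
L_2(-4) = (-1)·(-2)·(-4)/[(2)·(1)·(-1)] = 4
L_3(-4) = (-1)·(-2)·(-3)/[(3)·(2)·(1)] = -1
Sum: 6·(4) + (-4)·(-6) + (-7)·(4) + 6·(-1) = 14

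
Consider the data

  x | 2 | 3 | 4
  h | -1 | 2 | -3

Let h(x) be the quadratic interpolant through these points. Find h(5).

-16

Evaluate each Lagrange basis at x = 5:
L_0(5) = (2)·(1)/[(-1)·(-2)] = 1
L_1(5) = (3)·(1)/[(1)·(-1)] = -3
L_2(5) = (3)·(2)/[(2)·(1)] = 3
Sum: (-1)·(1) + 2·(-3) + (-3)·(3) = -16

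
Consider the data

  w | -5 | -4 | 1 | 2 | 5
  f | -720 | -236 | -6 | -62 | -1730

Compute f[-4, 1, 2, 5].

f[-4,1] = (-6 - (-236)) / (1 - (-4)) = 46
f[1,2] = (-62 - (-6)) / (2 - 1) = -56
f[2,5] = (-1730 - (-62)) / (5 - 2) = -556
f[-4,1,2] = (-56 - 46) / (2 - (-4)) = -17
f[1,2,5] = (-556 - (-56)) / (5 - 1) = -125
f[-4,1,2,5] = (-125 - (-17)) / (5 - (-4)) = -12

-12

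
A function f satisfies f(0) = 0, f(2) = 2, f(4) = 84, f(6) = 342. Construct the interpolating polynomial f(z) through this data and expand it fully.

f(z) = 2z^3 - 2z^2 - 3z

Newton's divided differences:
f[0,2] = (2 - 0) / (2 - 0) = 1
f[2,4] = (84 - 2) / (4 - 2) = 41
f[4,6] = (342 - 84) / (6 - 4) = 129
f[0,2,4] = (41 - 1) / (4 - 0) = 10
f[2,4,6] = (129 - 41) / (6 - 2) = 22
f[0,2,4,6] = (22 - 10) / (6 - 0) = 2
f(z) = 1·z + 10·z(z - 2) + 2·z(z - 2)(z - 4)
Expanding: f(z) = 2z^3 - 2z^2 - 3z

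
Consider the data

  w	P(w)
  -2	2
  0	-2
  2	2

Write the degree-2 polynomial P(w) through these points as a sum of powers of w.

Newton's divided differences:
P[-2,0] = (-2 - 2) / (0 - (-2)) = -2
P[0,2] = (2 - (-2)) / (2 - 0) = 2
P[-2,0,2] = (2 - (-2)) / (2 - (-2)) = 1
P(w) = 2 + (-2)·(w + 2) + 1·(w + 2)w
Expanding: P(w) = w^2 - 2

P(w) = w^2 - 2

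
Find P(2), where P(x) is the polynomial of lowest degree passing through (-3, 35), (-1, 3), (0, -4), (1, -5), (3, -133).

-30

L_0(2) = (3)·(2)·(1)·(-1)/[(-2)·(-3)·(-4)·(-6)] = -1/24
L_1(2) = (5)·(2)·(1)·(-1)/[(2)·(-1)·(-2)·(-4)] = 5/8
L_2(2) = (5)·(3)·(1)·(-1)/[(3)·(1)·(-1)·(-3)] = -5/3
L_3(2) = (5)·(3)·(2)·(-1)/[(4)·(2)·(1)·(-2)] = 15/8
L_4(2) = (5)·(3)·(2)·(1)/[(6)·(4)·(3)·(2)] = 5/24
Sum: 35·(-1/24) + 3·(5/8) + (-4)·(-5/3) + (-5)·(15/8) + (-133)·(5/24) = -30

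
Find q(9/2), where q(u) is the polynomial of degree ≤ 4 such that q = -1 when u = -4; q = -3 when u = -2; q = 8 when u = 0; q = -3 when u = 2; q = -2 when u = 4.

L_0(9/2) = (13/2)·(9/2)·(5/2)·(1/2)/[(-2)·(-4)·(-6)·(-8)] = 195/2048
L_1(9/2) = (17/2)·(9/2)·(5/2)·(1/2)/[(2)·(-2)·(-4)·(-6)] = -255/512
L_2(9/2) = (17/2)·(13/2)·(5/2)·(1/2)/[(4)·(2)·(-2)·(-4)] = 1105/1024
L_3(9/2) = (17/2)·(13/2)·(9/2)·(1/2)/[(6)·(4)·(2)·(-2)] = -663/512
L_4(9/2) = (17/2)·(13/2)·(9/2)·(5/2)/[(8)·(6)·(4)·(2)] = 3315/2048
Sum: (-1)·(195/2048) + (-3)·(-255/512) + 8·(1105/1024) + (-3)·(-663/512) + (-2)·(3315/2048) = 21871/2048

21871/2048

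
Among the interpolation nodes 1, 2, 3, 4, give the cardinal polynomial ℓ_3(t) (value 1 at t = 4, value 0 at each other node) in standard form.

ℓ_3(t) = (t - 1)(t - 2)(t - 3) / [(3)·(2)·(1)]
       = (t^3 - 6t^2 + 11t - 6) / (6)

ℓ_3(t) = (1/6)t^3 - t^2 + (11/6)t - 1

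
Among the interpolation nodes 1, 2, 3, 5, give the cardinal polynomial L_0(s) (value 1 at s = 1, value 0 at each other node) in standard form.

L_0(s) = -(1/8)s^3 + (5/4)s^2 - (31/8)s + 15/4

L_0(s) = (s - 2)(s - 3)(s - 5) / [(-1)·(-2)·(-4)]
       = (s^3 - 10s^2 + 31s - 30) / (-8)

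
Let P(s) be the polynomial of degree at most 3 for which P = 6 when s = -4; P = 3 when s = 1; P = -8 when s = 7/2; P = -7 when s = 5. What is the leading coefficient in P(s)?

L_0(s) = (s - 1)(s - 7/2)(s - 5) / [-675/2] = -(2/675)s^3 + (19/675)s^2 - (52/675)s + 7/135
L_1(s) = (s + 4)(s - 7/2)(s - 5) / [50] = (1/50)s^3 - (9/100)s^2 - (33/100)s + 7/5
L_2(s) = (s + 4)(s - 1)(s - 5) / [-225/8] = -(8/225)s^3 + (16/225)s^2 + (152/225)s - 32/45
L_3(s) = (s + 4)(s - 1)(s - 7/2) / [54] = (1/54)s^3 - (1/108)s^2 - (29/108)s + 7/27
P(s) = 6·L_0 + 3·L_1 + (-8)·L_2 + (-7)·L_3
Only the coefficient of s^3 is needed; take it from each L_i and combine:
6·(-2/675) + 3·(1/50) + (-8)·(-8/225) + (-7)·(1/54) = 133/675

133/675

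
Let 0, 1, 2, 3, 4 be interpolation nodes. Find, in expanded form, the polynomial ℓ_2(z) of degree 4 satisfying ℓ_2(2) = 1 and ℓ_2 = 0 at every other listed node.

ℓ_2(z) = (1/4)z^4 - 2z^3 + (19/4)z^2 - 3z

ℓ_2(z) = z(z - 1)(z - 3)(z - 4) / [(2)·(1)·(-1)·(-2)]
       = (z^4 - 8z^3 + 19z^2 - 12z) / (4)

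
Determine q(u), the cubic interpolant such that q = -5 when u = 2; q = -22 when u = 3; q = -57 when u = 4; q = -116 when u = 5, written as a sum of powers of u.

Newton's divided differences:
q[2,3] = (-22 - (-5)) / (3 - 2) = -17
q[3,4] = (-57 - (-22)) / (4 - 3) = -35
q[4,5] = (-116 - (-57)) / (5 - 4) = -59
q[2,3,4] = (-35 - (-17)) / (4 - 2) = -9
q[3,4,5] = (-59 - (-35)) / (5 - 3) = -12
q[2,3,4,5] = (-12 - (-9)) / (5 - 2) = -1
q(u) = -5 + (-17)·(u - 2) + (-9)·(u - 2)(u - 3) + (-1)·(u - 2)(u - 3)(u - 4)
Expanding: q(u) = -u^3 + 2u - 1

q(u) = -u^3 + 2u - 1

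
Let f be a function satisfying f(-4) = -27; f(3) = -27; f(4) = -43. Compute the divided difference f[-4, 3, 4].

f[-4,3] = (-27 - (-27)) / (3 - (-4)) = 0
f[3,4] = (-43 - (-27)) / (4 - 3) = -16
f[-4,3,4] = (-16 - 0) / (4 - (-4)) = -2

-2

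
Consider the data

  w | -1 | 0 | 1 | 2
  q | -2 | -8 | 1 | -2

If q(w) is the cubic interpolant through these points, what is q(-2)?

Evaluate each Lagrange basis at w = -2:
L_0(-2) = (-2)·(-3)·(-4)/[(-1)·(-2)·(-3)] = 4
L_1(-2) = (-1)·(-3)·(-4)/[(1)·(-1)·(-2)] = -6
L_2(-2) = (-1)·(-2)·(-4)/[(2)·(1)·(-1)] = 4
L_3(-2) = (-1)·(-2)·(-3)/[(3)·(2)·(1)] = -1
Sum: (-2)·(4) + (-8)·(-6) + 1·(4) + (-2)·(-1) = 46

46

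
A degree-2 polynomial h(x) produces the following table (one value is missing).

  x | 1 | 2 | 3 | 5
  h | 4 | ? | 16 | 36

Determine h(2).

9

The 3 known values determine h uniquely (degree ≤ 2).
L_0(2) = (-1)·(-3)/[(-2)·(-4)] = 3/8
L_1(2) = (1)·(-3)/[(2)·(-2)] = 3/4
L_2(2) = (1)·(-1)/[(4)·(2)] = -1/8
Sum: 4·(3/8) + 16·(3/4) + 36·(-1/8) = 9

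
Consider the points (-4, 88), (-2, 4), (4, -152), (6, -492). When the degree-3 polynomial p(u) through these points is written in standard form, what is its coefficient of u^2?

-2

L_0(u) = (u + 2)(u - 4)(u - 6) / [-160] = -(1/160)u^3 + (1/20)u^2 - (1/40)u - 3/10
L_1(u) = (u + 4)(u - 4)(u - 6) / [96] = (1/96)u^3 - (1/16)u^2 - (1/6)u + 1
L_2(u) = (u + 4)(u + 2)(u - 6) / [-96] = -(1/96)u^3 + (7/24)u + 1/2
L_3(u) = (u + 4)(u + 2)(u - 4) / [160] = (1/160)u^3 + (1/80)u^2 - (1/10)u - 1/5
p(u) = 88·L_0 + 4·L_1 + (-152)·L_2 + (-492)·L_3
Only the coefficient of u^2 is needed; take it from each L_i and combine:
88·(1/20) + 4·(-1/16) + (-152)·(0) + (-492)·(1/80) = -2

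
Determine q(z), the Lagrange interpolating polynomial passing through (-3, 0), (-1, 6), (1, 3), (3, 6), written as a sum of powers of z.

Build the Lagrange basis polynomials:
L_0(z) = (z + 1)(z - 1)(z - 3) / [-48] = -(1/48)z^3 + (1/16)z^2 + (1/48)z - 1/16
L_1(z) = (z + 3)(z - 1)(z - 3) / [16] = (1/16)z^3 - (1/16)z^2 - (9/16)z + 9/16
L_2(z) = (z + 3)(z + 1)(z - 3) / [-16] = -(1/16)z^3 - (1/16)z^2 + (9/16)z + 9/16
L_3(z) = (z + 3)(z + 1)(z - 1) / [48] = (1/48)z^3 + (1/16)z^2 - (1/48)z - 1/16
q(z) = 0·L_0 + 6·L_1 + 3·L_2 + 6·L_3
  0·L_0(z) = 0
  6·L_1(z) = (3/8)z^3 - (3/8)z^2 - (27/8)z + 27/8
  3·L_2(z) = -(3/16)z^3 - (3/16)z^2 + (27/16)z + 27/16
  6·L_3(z) = (1/8)z^3 + (3/8)z^2 - (1/8)z - 3/8
Adding term by term: (5/16)z^3 - (3/16)z^2 - (29/16)z + 75/16

q(z) = (5/16)z^3 - (3/16)z^2 - (29/16)z + 75/16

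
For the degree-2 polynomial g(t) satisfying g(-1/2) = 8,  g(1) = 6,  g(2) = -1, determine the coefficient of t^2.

L_0(t) = (t - 1)(t - 2) / [15/4] = (4/15)t^2 - (4/5)t + 8/15
L_1(t) = (t + 1/2)(t - 2) / [-3/2] = -(2/3)t^2 + t + 2/3
L_2(t) = (t + 1/2)(t - 1) / [5/2] = (2/5)t^2 - (1/5)t - 1/5
g(t) = 8·L_0 + 6·L_1 + (-1)·L_2
Only the coefficient of t^2 is needed; take it from each L_i and combine:
8·(4/15) + 6·(-2/3) + (-1)·(2/5) = -34/15

-34/15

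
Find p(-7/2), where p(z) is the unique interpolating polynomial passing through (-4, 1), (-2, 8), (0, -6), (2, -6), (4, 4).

L_0(-7/2) = (-3/2)·(-7/2)·(-11/2)·(-15/2)/[(-2)·(-4)·(-6)·(-8)] = 1155/2048
L_1(-7/2) = (1/2)·(-7/2)·(-11/2)·(-15/2)/[(2)·(-2)·(-4)·(-6)] = 385/512
L_2(-7/2) = (1/2)·(-3/2)·(-11/2)·(-15/2)/[(4)·(2)·(-2)·(-4)] = -495/1024
L_3(-7/2) = (1/2)·(-3/2)·(-7/2)·(-15/2)/[(6)·(4)·(2)·(-2)] = 105/512
L_4(-7/2) = (1/2)·(-3/2)·(-7/2)·(-11/2)/[(8)·(6)·(4)·(2)] = -77/2048
Sum: 1·(1155/2048) + 8·(385/512) + (-6)·(-495/1024) + (-6)·(105/512) + 4·(-77/2048) = 16587/2048

16587/2048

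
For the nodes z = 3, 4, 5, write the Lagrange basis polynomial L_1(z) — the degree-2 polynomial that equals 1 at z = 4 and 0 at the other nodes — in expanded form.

L_1(z) = -z^2 + 8z - 15

L_1(z) = (z - 3)(z - 5) / [(1)·(-1)]
       = (z^2 - 8z + 15) / (-1)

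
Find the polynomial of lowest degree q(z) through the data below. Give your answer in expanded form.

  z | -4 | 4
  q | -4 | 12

q(z) = 2z + 4

Build the Lagrange basis polynomials:
L_0(z) = (z - 4) / [-8] = -(1/8)z + 1/2
L_1(z) = (z + 4) / [8] = (1/8)z + 1/2
q(z) = (-4)·L_0 + 12·L_1
  (-4)·L_0(z) = (1/2)z - 2
  12·L_1(z) = (3/2)z + 6
Adding term by term: 2z + 4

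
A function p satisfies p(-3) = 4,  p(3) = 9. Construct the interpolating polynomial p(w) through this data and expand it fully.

L_0(w) = (w - 3) / [-6] = -(1/6)w + 1/2
L_1(w) = (w + 3) / [6] = (1/6)w + 1/2
p(w) = 4·L_0 + 9·L_1
  4·L_0(w) = -(2/3)w + 2
  9·L_1(w) = (3/2)w + 9/2
Adding term by term: (5/6)w + 13/2

p(w) = (5/6)w + 13/2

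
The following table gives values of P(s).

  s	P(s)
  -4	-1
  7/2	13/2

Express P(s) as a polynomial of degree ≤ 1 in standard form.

L_0(s) = (s - 7/2) / [-15/2] = -(2/15)s + 7/15
L_1(s) = (s + 4) / [15/2] = (2/15)s + 8/15
P(s) = (-1)·L_0 + (13/2)·L_1
  (-1)·L_0(s) = (2/15)s - 7/15
  (13/2)·L_1(s) = (13/15)s + 52/15
Adding term by term: s + 3

P(s) = s + 3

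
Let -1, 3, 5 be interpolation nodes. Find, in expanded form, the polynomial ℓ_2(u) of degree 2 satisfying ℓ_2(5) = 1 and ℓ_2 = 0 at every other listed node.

ℓ_2(u) = (u + 1)(u - 3) / [(6)·(2)]
       = (u^2 - 2u - 3) / (12)

ℓ_2(u) = (1/12)u^2 - (1/6)u - 1/4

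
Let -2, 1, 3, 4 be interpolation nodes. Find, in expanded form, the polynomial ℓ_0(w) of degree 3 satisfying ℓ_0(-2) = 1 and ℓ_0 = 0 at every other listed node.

ℓ_0(w) = (w - 1)(w - 3)(w - 4) / [(-3)·(-5)·(-6)]
       = (w^3 - 8w^2 + 19w - 12) / (-90)

ℓ_0(w) = -(1/90)w^3 + (4/45)w^2 - (19/90)w + 2/15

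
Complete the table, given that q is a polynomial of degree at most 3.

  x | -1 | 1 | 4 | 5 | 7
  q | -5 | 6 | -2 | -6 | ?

-41/5

The 4 known values determine q uniquely (degree ≤ 3).
L_0(7) = (6)·(3)·(2)/[(-2)·(-5)·(-6)] = -3/5
L_1(7) = (8)·(3)·(2)/[(2)·(-3)·(-4)] = 2
L_2(7) = (8)·(6)·(2)/[(5)·(3)·(-1)] = -32/5
L_3(7) = (8)·(6)·(3)/[(6)·(4)·(1)] = 6
Sum: (-5)·(-3/5) + 6·(2) + (-2)·(-32/5) + (-6)·(6) = -41/5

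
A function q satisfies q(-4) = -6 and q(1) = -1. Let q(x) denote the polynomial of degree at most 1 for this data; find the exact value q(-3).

-5

L_0(-3) = (-4)/[(-5)] = 4/5
L_1(-3) = (1)/[(5)] = 1/5
Sum: (-6)·(4/5) + (-1)·(1/5) = -5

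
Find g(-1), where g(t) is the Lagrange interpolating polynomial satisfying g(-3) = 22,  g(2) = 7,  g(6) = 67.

L_0(-1) = (-3)·(-7)/[(-5)·(-9)] = 7/15
L_1(-1) = (2)·(-7)/[(5)·(-4)] = 7/10
L_2(-1) = (2)·(-3)/[(9)·(4)] = -1/6
Sum: 22·(7/15) + 7·(7/10) + 67·(-1/6) = 4

4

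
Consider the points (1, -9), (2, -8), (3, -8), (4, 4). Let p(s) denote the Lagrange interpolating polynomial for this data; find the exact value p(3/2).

Evaluate each Lagrange basis at s = 3/2:
L_0(3/2) = (-1/2)·(-3/2)·(-5/2)/[(-1)·(-2)·(-3)] = 5/16
L_1(3/2) = (1/2)·(-3/2)·(-5/2)/[(1)·(-1)·(-2)] = 15/16
L_2(3/2) = (1/2)·(-1/2)·(-5/2)/[(2)·(1)·(-1)] = -5/16
L_3(3/2) = (1/2)·(-1/2)·(-3/2)/[(3)·(2)·(1)] = 1/16
Sum: (-9)·(5/16) + (-8)·(15/16) + (-8)·(-5/16) + 4·(1/16) = -121/16

-121/16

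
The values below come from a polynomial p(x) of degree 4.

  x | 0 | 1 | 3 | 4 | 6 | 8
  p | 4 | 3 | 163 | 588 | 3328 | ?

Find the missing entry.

11028

The 5 known values determine p uniquely (degree ≤ 4).
L_0(8) = (7)·(5)·(4)·(2)/[(-1)·(-3)·(-4)·(-6)] = 35/9
L_1(8) = (8)·(5)·(4)·(2)/[(1)·(-2)·(-3)·(-5)] = -32/3
L_2(8) = (8)·(7)·(4)·(2)/[(3)·(2)·(-1)·(-3)] = 224/9
L_3(8) = (8)·(7)·(5)·(2)/[(4)·(3)·(1)·(-2)] = -70/3
L_4(8) = (8)·(7)·(5)·(4)/[(6)·(5)·(3)·(2)] = 56/9
Sum: 4·(35/9) + 3·(-32/3) + 163·(224/9) + 588·(-70/3) + 3328·(56/9) = 11028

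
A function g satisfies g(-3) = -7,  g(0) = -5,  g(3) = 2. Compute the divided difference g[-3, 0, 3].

g[-3,0] = (-5 - (-7)) / (0 - (-3)) = 2/3
g[0,3] = (2 - (-5)) / (3 - 0) = 7/3
g[-3,0,3] = (7/3 - 2/3) / (3 - (-3)) = 5/18

5/18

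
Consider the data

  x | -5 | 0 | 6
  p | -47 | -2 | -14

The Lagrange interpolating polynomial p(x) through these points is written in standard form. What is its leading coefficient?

Build the Lagrange basis polynomials:
L_0(x) = x(x - 6) / [55] = (1/55)x^2 - (6/55)x
L_1(x) = (x + 5)(x - 6) / [-30] = -(1/30)x^2 + (1/30)x + 1
L_2(x) = (x + 5)x / [66] = (1/66)x^2 + (5/66)x
p(x) = (-47)·L_0 + (-2)·L_1 + (-14)·L_2
Only the coefficient of x^2 is needed; take it from each L_i and combine:
(-47)·(1/55) + (-2)·(-1/30) + (-14)·(1/66) = -1

-1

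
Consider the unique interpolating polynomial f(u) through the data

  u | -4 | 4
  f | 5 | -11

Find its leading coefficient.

-2

Build the Lagrange basis polynomials:
L_0(u) = (u - 4) / [-8] = -(1/8)u + 1/2
L_1(u) = (u + 4) / [8] = (1/8)u + 1/2
f(u) = 5·L_0 + (-11)·L_1
Only the coefficient of u is needed; take it from each L_i and combine:
5·(-1/8) + (-11)·(1/8) = -2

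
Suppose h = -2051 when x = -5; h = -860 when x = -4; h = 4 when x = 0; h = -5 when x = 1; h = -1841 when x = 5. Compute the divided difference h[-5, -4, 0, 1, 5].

h[-5,-4] = (-860 - (-2051)) / (-4 - (-5)) = 1191
h[-4,0] = (4 - (-860)) / (0 - (-4)) = 216
h[0,1] = (-5 - 4) / (1 - 0) = -9
h[1,5] = (-1841 - (-5)) / (5 - 1) = -459
h[-5,-4,0] = (216 - 1191) / (0 - (-5)) = -195
h[-4,0,1] = (-9 - 216) / (1 - (-4)) = -45
h[0,1,5] = (-459 - (-9)) / (5 - 0) = -90
h[-5,-4,0,1] = (-45 - (-195)) / (1 - (-5)) = 25
h[-4,0,1,5] = (-90 - (-45)) / (5 - (-4)) = -5
h[-5,-4,0,1,5] = (-5 - 25) / (5 - (-5)) = -3

-3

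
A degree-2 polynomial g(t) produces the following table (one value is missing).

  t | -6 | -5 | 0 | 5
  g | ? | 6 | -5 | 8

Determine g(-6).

277/25

The 3 known values determine g uniquely (degree ≤ 2).
Evaluate each Lagrange basis at t = -6:
L_0(-6) = (-6)·(-11)/[(-5)·(-10)] = 33/25
L_1(-6) = (-1)·(-11)/[(5)·(-5)] = -11/25
L_2(-6) = (-1)·(-6)/[(10)·(5)] = 3/25
Sum: 6·(33/25) + (-5)·(-11/25) + 8·(3/25) = 277/25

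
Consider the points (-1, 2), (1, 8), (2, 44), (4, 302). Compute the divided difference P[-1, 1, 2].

P[-1,1] = (8 - 2) / (1 - (-1)) = 3
P[1,2] = (44 - 8) / (2 - 1) = 36
P[-1,1,2] = (36 - 3) / (2 - (-1)) = 11

11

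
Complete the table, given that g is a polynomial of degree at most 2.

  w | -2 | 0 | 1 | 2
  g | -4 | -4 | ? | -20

-10

The 3 known values determine g uniquely (degree ≤ 2).
L_0(1) = (1)·(-1)/[(-2)·(-4)] = -1/8
L_1(1) = (3)·(-1)/[(2)·(-2)] = 3/4
L_2(1) = (3)·(1)/[(4)·(2)] = 3/8
Sum: (-4)·(-1/8) + (-4)·(3/4) + (-20)·(3/8) = -10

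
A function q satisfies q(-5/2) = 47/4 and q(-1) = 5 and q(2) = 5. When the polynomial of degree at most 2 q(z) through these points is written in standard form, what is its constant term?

L_0(z) = (z + 1)(z - 2) / [27/4] = (4/27)z^2 - (4/27)z - 8/27
L_1(z) = (z + 5/2)(z - 2) / [-9/2] = -(2/9)z^2 - (1/9)z + 10/9
L_2(z) = (z + 5/2)(z + 1) / [27/2] = (2/27)z^2 + (7/27)z + 5/27
q(z) = (47/4)·L_0 + 5·L_1 + 5·L_2
Only the constant term is needed; take it from each L_i and combine:
(47/4)·(-8/27) + 5·(10/9) + 5·(5/27) = 3

3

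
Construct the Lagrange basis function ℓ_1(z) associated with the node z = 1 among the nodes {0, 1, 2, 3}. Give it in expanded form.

ℓ_1(z) = (1/2)z^3 - (5/2)z^2 + 3z

ℓ_1(z) = z(z - 2)(z - 3) / [(1)·(-1)·(-2)]
       = (z^3 - 5z^2 + 6z) / (2)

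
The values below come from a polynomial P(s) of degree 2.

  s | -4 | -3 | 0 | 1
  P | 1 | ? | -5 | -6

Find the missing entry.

The 3 known values determine P uniquely (degree ≤ 2).
Evaluate each Lagrange basis at s = -3:
L_0(-3) = (-3)·(-4)/[(-4)·(-5)] = 3/5
L_1(-3) = (1)·(-4)/[(4)·(-1)] = 1
L_2(-3) = (1)·(-3)/[(5)·(1)] = -3/5
Sum: 1·(3/5) + (-5)·(1) + (-6)·(-3/5) = -4/5

-4/5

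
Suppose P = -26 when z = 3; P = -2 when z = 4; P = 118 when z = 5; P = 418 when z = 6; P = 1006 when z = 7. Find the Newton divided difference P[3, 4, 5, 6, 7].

1

P[3,4] = (-2 - (-26)) / (4 - 3) = 24
P[4,5] = (118 - (-2)) / (5 - 4) = 120
P[5,6] = (418 - 118) / (6 - 5) = 300
P[6,7] = (1006 - 418) / (7 - 6) = 588
P[3,4,5] = (120 - 24) / (5 - 3) = 48
P[4,5,6] = (300 - 120) / (6 - 4) = 90
P[5,6,7] = (588 - 300) / (7 - 5) = 144
P[3,4,5,6] = (90 - 48) / (6 - 3) = 14
P[4,5,6,7] = (144 - 90) / (7 - 4) = 18
P[3,4,5,6,7] = (18 - 14) / (7 - 3) = 1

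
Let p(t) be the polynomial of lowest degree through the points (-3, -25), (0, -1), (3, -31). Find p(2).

-15

Evaluate each Lagrange basis at t = 2:
L_0(2) = (2)·(-1)/[(-3)·(-6)] = -1/9
L_1(2) = (5)·(-1)/[(3)·(-3)] = 5/9
L_2(2) = (5)·(2)/[(6)·(3)] = 5/9
Sum: (-25)·(-1/9) + (-1)·(5/9) + (-31)·(5/9) = -15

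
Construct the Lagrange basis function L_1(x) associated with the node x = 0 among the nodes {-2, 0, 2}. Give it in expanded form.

L_1(x) = (x + 2)(x - 2) / [(2)·(-2)]
       = (x^2 - 4) / (-4)

L_1(x) = -(1/4)x^2 + 1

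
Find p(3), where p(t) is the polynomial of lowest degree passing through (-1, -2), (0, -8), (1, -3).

40

Using Newton's divided-difference form:
p[-1,0] = (-8 - (-2)) / (0 - (-1)) = -6
p[0,1] = (-3 - (-8)) / (1 - 0) = 5
p[-1,0,1] = (5 - (-6)) / (1 - (-1)) = 11/2
p(3) = -2 + (-6)·(4) + (11/2)·(4)·(3) = 40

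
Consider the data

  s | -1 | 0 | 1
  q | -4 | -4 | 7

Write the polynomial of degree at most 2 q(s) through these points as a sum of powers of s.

L_0(s) = s(s - 1) / [2] = (1/2)s^2 - (1/2)s
L_1(s) = (s + 1)(s - 1) / [-1] = -s^2 + 1
L_2(s) = (s + 1)s / [2] = (1/2)s^2 + (1/2)s
q(s) = (-4)·L_0 + (-4)·L_1 + 7·L_2
  (-4)·L_0(s) = -2s^2 + 2s
  (-4)·L_1(s) = 4s^2 - 4
  7·L_2(s) = (7/2)s^2 + (7/2)s
Adding term by term: (11/2)s^2 + (11/2)s - 4

q(s) = (11/2)s^2 + (11/2)s - 4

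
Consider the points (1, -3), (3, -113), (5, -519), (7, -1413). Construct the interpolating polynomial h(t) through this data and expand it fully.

Build the Lagrange basis polynomials:
L_0(t) = (t - 3)(t - 5)(t - 7) / [-48] = -(1/48)t^3 + (5/16)t^2 - (71/48)t + 35/16
L_1(t) = (t - 1)(t - 5)(t - 7) / [16] = (1/16)t^3 - (13/16)t^2 + (47/16)t - 35/16
L_2(t) = (t - 1)(t - 3)(t - 7) / [-16] = -(1/16)t^3 + (11/16)t^2 - (31/16)t + 21/16
L_3(t) = (t - 1)(t - 3)(t - 5) / [48] = (1/48)t^3 - (3/16)t^2 + (23/48)t - 5/16
h(t) = (-3)·L_0 + (-113)·L_1 + (-519)·L_2 + (-1413)·L_3
  (-3)·L_0(t) = (1/16)t^3 - (15/16)t^2 + (71/16)t - 105/16
  (-113)·L_1(t) = -(113/16)t^3 + (1469/16)t^2 - (5311/16)t + 3955/16
  (-519)·L_2(t) = (519/16)t^3 - (5709/16)t^2 + (16089/16)t - 10899/16
  (-1413)·L_3(t) = -(471/16)t^3 + (4239/16)t^2 - (10833/16)t + 7065/16
Adding term by term: -4t^3 - t^2 + t + 1

h(t) = -4t^3 - t^2 + t + 1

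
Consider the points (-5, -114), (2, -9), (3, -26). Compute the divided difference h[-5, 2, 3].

h[-5,2] = (-9 - (-114)) / (2 - (-5)) = 15
h[2,3] = (-26 - (-9)) / (3 - 2) = -17
h[-5,2,3] = (-17 - 15) / (3 - (-5)) = -4

-4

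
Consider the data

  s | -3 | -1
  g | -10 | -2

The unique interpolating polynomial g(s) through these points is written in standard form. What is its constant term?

Build the Lagrange basis polynomials:
L_0(s) = (s + 1) / [-2] = -(1/2)s - 1/2
L_1(s) = (s + 3) / [2] = (1/2)s + 3/2
g(s) = (-10)·L_0 + (-2)·L_1
Only the constant term is needed; take it from each L_i and combine:
(-10)·(-1/2) + (-2)·(3/2) = 2

2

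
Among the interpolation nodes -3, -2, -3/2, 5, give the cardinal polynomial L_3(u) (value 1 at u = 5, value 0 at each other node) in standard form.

L_3(u) = (u + 3)(u + 2)(u + 3/2) / [(8)·(7)·(13/2)]
       = (u^3 + (13/2)u^2 + (27/2)u + 9) / (364)

L_3(u) = (1/364)u^3 + (1/56)u^2 + (27/728)u + 9/364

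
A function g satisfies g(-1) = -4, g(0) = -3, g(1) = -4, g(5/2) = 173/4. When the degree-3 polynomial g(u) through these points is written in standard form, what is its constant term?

-3

L_0(u) = u(u - 1)(u - 5/2) / [-7] = -(1/7)u^3 + (1/2)u^2 - (5/14)u
L_1(u) = (u + 1)(u - 1)(u - 5/2) / [5/2] = (2/5)u^3 - u^2 - (2/5)u + 1
L_2(u) = (u + 1)u(u - 5/2) / [-3] = -(1/3)u^3 + (1/2)u^2 + (5/6)u
L_3(u) = (u + 1)u(u - 1) / [105/8] = (8/105)u^3 - (8/105)u
g(u) = (-4)·L_0 + (-3)·L_1 + (-4)·L_2 + (173/4)·L_3
Only the constant term is needed; take it from each L_i and combine:
(-4)·(0) + (-3)·(1) + (-4)·(0) + (173/4)·(0) = -3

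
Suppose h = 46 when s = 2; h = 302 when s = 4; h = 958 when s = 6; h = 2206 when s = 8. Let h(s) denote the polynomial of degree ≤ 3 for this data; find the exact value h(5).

Evaluate each Lagrange basis at s = 5:
L_0(5) = (1)·(-1)·(-3)/[(-2)·(-4)·(-6)] = -1/16
L_1(5) = (3)·(-1)·(-3)/[(2)·(-2)·(-4)] = 9/16
L_2(5) = (3)·(1)·(-3)/[(4)·(2)·(-2)] = 9/16
L_3(5) = (3)·(1)·(-1)/[(6)·(4)·(2)] = -1/16
Sum: 46·(-1/16) + 302·(9/16) + 958·(9/16) + 2206·(-1/16) = 568

568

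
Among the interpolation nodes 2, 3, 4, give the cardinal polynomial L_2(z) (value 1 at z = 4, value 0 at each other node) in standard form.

L_2(z) = (z - 2)(z - 3) / [(2)·(1)]
       = (z^2 - 5z + 6) / (2)

L_2(z) = (1/2)z^2 - (5/2)z + 3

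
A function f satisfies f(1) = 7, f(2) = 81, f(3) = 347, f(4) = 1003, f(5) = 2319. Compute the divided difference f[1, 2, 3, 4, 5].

3

f[1,2] = (81 - 7) / (2 - 1) = 74
f[2,3] = (347 - 81) / (3 - 2) = 266
f[3,4] = (1003 - 347) / (4 - 3) = 656
f[4,5] = (2319 - 1003) / (5 - 4) = 1316
f[1,2,3] = (266 - 74) / (3 - 1) = 96
f[2,3,4] = (656 - 266) / (4 - 2) = 195
f[3,4,5] = (1316 - 656) / (5 - 3) = 330
f[1,2,3,4] = (195 - 96) / (4 - 1) = 33
f[2,3,4,5] = (330 - 195) / (5 - 2) = 45
f[1,2,3,4,5] = (45 - 33) / (5 - 1) = 3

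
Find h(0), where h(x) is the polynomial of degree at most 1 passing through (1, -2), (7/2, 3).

Evaluate each Lagrange basis at x = 0:
L_0(0) = (-7/2)/[(-5/2)] = 7/5
L_1(0) = (-1)/[(5/2)] = -2/5
Sum: (-2)·(7/5) + 3·(-2/5) = -4

-4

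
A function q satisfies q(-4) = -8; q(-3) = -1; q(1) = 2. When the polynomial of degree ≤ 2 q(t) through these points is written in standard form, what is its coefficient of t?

-7/4

Build the Lagrange basis polynomials:
L_0(t) = (t + 3)(t - 1) / [5] = (1/5)t^2 + (2/5)t - 3/5
L_1(t) = (t + 4)(t - 1) / [-4] = -(1/4)t^2 - (3/4)t + 1
L_2(t) = (t + 4)(t + 3) / [20] = (1/20)t^2 + (7/20)t + 3/5
q(t) = (-8)·L_0 + (-1)·L_1 + 2·L_2
Only the coefficient of t is needed; take it from each L_i and combine:
(-8)·(2/5) + (-1)·(-3/4) + 2·(7/20) = -7/4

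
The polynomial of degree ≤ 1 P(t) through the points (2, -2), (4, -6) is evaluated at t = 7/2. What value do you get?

-5

L_0(7/2) = (-1/2)/[(-2)] = 1/4
L_1(7/2) = (3/2)/[(2)] = 3/4
Sum: (-2)·(1/4) + (-6)·(3/4) = -5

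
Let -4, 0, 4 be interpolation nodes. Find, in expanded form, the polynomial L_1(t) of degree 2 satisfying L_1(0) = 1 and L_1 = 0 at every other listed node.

L_1(t) = (t + 4)(t - 4) / [(4)·(-4)]
       = (t^2 - 16) / (-16)

L_1(t) = -(1/16)t^2 + 1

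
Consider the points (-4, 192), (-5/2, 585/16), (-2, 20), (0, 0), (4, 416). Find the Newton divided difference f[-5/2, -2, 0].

f[-5/2,-2] = (20 - 585/16) / (-2 - (-5/2)) = -265/8
f[-2,0] = (0 - 20) / (0 - (-2)) = -10
f[-5/2,-2,0] = (-10 - (-265/8)) / (0 - (-5/2)) = 37/4

37/4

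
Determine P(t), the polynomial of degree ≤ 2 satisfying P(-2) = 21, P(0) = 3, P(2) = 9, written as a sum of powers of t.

Newton's divided differences:
P[-2,0] = (3 - 21) / (0 - (-2)) = -9
P[0,2] = (9 - 3) / (2 - 0) = 3
P[-2,0,2] = (3 - (-9)) / (2 - (-2)) = 3
P(t) = 21 + (-9)·(t + 2) + 3·(t + 2)t
Expanding: P(t) = 3t^2 - 3t + 3

P(t) = 3t^2 - 3t + 3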